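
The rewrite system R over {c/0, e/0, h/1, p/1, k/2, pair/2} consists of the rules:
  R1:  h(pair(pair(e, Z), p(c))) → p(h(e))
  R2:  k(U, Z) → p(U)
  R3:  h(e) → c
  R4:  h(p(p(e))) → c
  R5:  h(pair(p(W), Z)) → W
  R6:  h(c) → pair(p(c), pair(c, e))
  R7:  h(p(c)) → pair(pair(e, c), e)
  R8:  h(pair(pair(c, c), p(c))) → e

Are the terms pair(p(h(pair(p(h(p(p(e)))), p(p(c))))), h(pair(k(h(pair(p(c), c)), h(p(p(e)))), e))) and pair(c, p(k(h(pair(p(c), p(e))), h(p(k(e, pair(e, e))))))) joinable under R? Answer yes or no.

no — NF(t₁) = pair(p(c), c), NF(t₂) = pair(c, p(p(c)))

Reduce t₁ = pair(p(h(pair(p(h(p(p(e)))), p(p(c))))), h(pair(k(h(pair(p(c), c)), h(p(p(e)))), e))):
1. pair(p(h(pair(p(h(p(p(e)))), p(p(c))))), h(pair(k(h(pair(p(c), c)), h(p(p(e)))), e)))  →  pair(p(h(p(p(e)))), h(pair(k(h(pair(p(c), c)), h(p(p(e)))), e)))   [R5 at 1.1]
2. pair(p(h(p(p(e)))), h(pair(k(h(pair(p(c), c)), h(p(p(e)))), e)))  →  pair(p(c), h(pair(k(h(pair(p(c), c)), h(p(p(e)))), e)))   [R4 at 1.1]
3. pair(p(c), h(pair(k(h(pair(p(c), c)), h(p(p(e)))), e)))  →  pair(p(c), h(pair(p(h(pair(p(c), c))), e)))   [R2 at 2.1.1]
4. pair(p(c), h(pair(p(h(pair(p(c), c))), e)))  →  pair(p(c), h(pair(p(c), c)))   [R5 at 2]
5. pair(p(c), h(pair(p(c), c)))  →  pair(p(c), c)   [R5 at 2]

Reduce t₂ = pair(c, p(k(h(pair(p(c), p(e))), h(p(k(e, pair(e, e))))))):
1. pair(c, p(k(h(pair(p(c), p(e))), h(p(k(e, pair(e, e)))))))  →  pair(c, p(p(h(pair(p(c), p(e))))))   [R2 at 2.1]
2. pair(c, p(p(h(pair(p(c), p(e))))))  →  pair(c, p(p(c)))   [R5 at 2.1.1]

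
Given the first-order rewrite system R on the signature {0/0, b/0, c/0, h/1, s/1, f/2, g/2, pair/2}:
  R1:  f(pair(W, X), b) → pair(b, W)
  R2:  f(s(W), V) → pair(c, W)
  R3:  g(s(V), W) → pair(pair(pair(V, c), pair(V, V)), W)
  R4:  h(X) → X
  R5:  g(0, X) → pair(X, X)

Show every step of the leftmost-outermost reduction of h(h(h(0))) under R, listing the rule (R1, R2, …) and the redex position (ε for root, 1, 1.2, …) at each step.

1. h(h(h(0)))  →  h(h(0))   [R4 at ε]
2. h(h(0))  →  h(0)   [R4 at ε]
3. h(0)  →  0   [R4 at ε]

0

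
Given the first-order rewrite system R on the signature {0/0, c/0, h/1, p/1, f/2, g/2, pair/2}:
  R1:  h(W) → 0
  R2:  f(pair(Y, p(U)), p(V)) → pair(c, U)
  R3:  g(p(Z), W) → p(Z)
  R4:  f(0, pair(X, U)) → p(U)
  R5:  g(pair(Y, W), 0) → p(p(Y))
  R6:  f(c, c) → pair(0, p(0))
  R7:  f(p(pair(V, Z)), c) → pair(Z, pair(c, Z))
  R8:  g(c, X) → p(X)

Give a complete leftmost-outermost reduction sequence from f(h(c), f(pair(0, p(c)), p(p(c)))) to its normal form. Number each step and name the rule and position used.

p(c)

1. f(h(c), f(pair(0, p(c)), p(p(c))))  →  f(0, f(pair(0, p(c)), p(p(c))))   [R1 at 1]
2. f(0, f(pair(0, p(c)), p(p(c))))  →  f(0, pair(c, c))   [R2 at 2]
3. f(0, pair(c, c))  →  p(c)   [R4 at ε]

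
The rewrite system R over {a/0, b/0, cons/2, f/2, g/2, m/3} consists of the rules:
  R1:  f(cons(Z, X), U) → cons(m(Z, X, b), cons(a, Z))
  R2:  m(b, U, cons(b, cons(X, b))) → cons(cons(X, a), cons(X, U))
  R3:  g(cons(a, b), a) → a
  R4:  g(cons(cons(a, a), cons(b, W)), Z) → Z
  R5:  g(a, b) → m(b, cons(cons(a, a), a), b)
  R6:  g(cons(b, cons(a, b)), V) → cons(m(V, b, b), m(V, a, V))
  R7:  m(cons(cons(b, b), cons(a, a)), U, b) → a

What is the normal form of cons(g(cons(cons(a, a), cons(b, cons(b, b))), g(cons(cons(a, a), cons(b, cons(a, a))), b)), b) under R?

cons(b, b)

1. cons(g(cons(cons(a, a), cons(b, cons(b, b))), g(cons(cons(a, a), cons(b, cons(a, a))), b)), b)  →  cons(g(cons(cons(a, a), cons(b, cons(a, a))), b), b)   [R4 at 1]
2. cons(g(cons(cons(a, a), cons(b, cons(a, a))), b), b)  →  cons(b, b)   [R4 at 1]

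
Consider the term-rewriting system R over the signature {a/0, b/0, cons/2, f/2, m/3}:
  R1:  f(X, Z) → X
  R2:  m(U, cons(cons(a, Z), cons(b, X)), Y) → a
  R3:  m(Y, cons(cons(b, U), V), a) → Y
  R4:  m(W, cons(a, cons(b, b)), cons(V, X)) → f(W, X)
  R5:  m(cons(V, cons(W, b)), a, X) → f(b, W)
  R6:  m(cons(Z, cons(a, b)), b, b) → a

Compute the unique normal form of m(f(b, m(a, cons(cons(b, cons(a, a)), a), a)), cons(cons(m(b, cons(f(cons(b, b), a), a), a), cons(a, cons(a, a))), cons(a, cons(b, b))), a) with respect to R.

b

1. m(f(b, m(a, cons(cons(b, cons(a, a)), a), a)), cons(cons(m(b, cons(f(cons(b, b), a), a), a), cons(a, cons(a, a))), cons(a, cons(b, b))), a)  →  m(b, cons(cons(m(b, cons(f(cons(b, b), a), a), a), cons(a, cons(a, a))), cons(a, cons(b, b))), a)   [R1 at 1]
2. m(b, cons(cons(m(b, cons(f(cons(b, b), a), a), a), cons(a, cons(a, a))), cons(a, cons(b, b))), a)  →  m(b, cons(cons(m(b, cons(cons(b, b), a), a), cons(a, cons(a, a))), cons(a, cons(b, b))), a)   [R1 at 2.1.1.2.1]
3. m(b, cons(cons(m(b, cons(cons(b, b), a), a), cons(a, cons(a, a))), cons(a, cons(b, b))), a)  →  m(b, cons(cons(b, cons(a, cons(a, a))), cons(a, cons(b, b))), a)   [R3 at 2.1.1]
4. m(b, cons(cons(b, cons(a, cons(a, a))), cons(a, cons(b, b))), a)  →  b   [R3 at ε]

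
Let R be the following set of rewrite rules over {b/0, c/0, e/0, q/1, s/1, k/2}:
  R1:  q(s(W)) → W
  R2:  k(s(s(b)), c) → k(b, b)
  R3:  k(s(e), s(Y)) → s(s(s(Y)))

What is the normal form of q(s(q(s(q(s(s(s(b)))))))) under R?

s(s(b))

1. q(s(q(s(q(s(s(s(b))))))))  →  q(s(q(s(s(s(b))))))   [R1 at ε]
2. q(s(q(s(s(s(b))))))  →  q(s(s(s(b))))   [R1 at ε]
3. q(s(s(s(b))))  →  s(s(b))   [R1 at ε]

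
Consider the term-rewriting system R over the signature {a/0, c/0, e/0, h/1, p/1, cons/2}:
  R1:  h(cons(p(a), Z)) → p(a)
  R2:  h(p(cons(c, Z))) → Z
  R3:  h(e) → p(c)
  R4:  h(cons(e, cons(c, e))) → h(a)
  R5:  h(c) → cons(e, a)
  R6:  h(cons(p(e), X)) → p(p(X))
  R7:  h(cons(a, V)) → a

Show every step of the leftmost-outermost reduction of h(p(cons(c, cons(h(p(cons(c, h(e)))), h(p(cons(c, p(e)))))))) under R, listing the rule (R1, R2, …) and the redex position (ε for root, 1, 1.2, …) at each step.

1. h(p(cons(c, cons(h(p(cons(c, h(e)))), h(p(cons(c, p(e))))))))  →  cons(h(p(cons(c, h(e)))), h(p(cons(c, p(e)))))   [R2 at ε]
2. cons(h(p(cons(c, h(e)))), h(p(cons(c, p(e)))))  →  cons(h(e), h(p(cons(c, p(e)))))   [R2 at 1]
3. cons(h(e), h(p(cons(c, p(e)))))  →  cons(p(c), h(p(cons(c, p(e)))))   [R3 at 1]
4. cons(p(c), h(p(cons(c, p(e)))))  →  cons(p(c), p(e))   [R2 at 2]

cons(p(c), p(e))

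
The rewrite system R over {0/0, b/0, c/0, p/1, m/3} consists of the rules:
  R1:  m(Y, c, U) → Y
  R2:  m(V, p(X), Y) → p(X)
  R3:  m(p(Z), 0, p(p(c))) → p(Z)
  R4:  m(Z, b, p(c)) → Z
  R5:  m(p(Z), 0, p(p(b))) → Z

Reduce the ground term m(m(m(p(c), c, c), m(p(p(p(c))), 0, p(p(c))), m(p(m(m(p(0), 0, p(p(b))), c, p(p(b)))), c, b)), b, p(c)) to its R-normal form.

p(p(p(c)))

1. m(m(m(p(c), c, c), m(p(p(p(c))), 0, p(p(c))), m(p(m(m(p(0), 0, p(p(b))), c, p(p(b)))), c, b)), b, p(c))  →  m(m(p(c), c, c), m(p(p(p(c))), 0, p(p(c))), m(p(m(m(p(0), 0, p(p(b))), c, p(p(b)))), c, b))   [R4 at ε]
2. m(m(p(c), c, c), m(p(p(p(c))), 0, p(p(c))), m(p(m(m(p(0), 0, p(p(b))), c, p(p(b)))), c, b))  →  m(p(c), m(p(p(p(c))), 0, p(p(c))), m(p(m(m(p(0), 0, p(p(b))), c, p(p(b)))), c, b))   [R1 at 1]
3. m(p(c), m(p(p(p(c))), 0, p(p(c))), m(p(m(m(p(0), 0, p(p(b))), c, p(p(b)))), c, b))  →  m(p(c), p(p(p(c))), m(p(m(m(p(0), 0, p(p(b))), c, p(p(b)))), c, b))   [R3 at 2]
4. m(p(c), p(p(p(c))), m(p(m(m(p(0), 0, p(p(b))), c, p(p(b)))), c, b))  →  p(p(p(c)))   [R2 at ε]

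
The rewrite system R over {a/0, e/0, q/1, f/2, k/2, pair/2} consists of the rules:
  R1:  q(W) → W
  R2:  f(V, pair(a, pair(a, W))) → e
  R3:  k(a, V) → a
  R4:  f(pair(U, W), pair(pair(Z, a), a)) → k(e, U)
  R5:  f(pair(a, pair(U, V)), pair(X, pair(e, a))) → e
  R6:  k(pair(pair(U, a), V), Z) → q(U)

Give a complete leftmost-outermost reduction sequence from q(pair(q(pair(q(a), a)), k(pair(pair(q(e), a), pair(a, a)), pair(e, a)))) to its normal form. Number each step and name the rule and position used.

1. q(pair(q(pair(q(a), a)), k(pair(pair(q(e), a), pair(a, a)), pair(e, a))))  →  pair(q(pair(q(a), a)), k(pair(pair(q(e), a), pair(a, a)), pair(e, a)))   [R1 at ε]
2. pair(q(pair(q(a), a)), k(pair(pair(q(e), a), pair(a, a)), pair(e, a)))  →  pair(pair(q(a), a), k(pair(pair(q(e), a), pair(a, a)), pair(e, a)))   [R1 at 1]
3. pair(pair(q(a), a), k(pair(pair(q(e), a), pair(a, a)), pair(e, a)))  →  pair(pair(a, a), k(pair(pair(q(e), a), pair(a, a)), pair(e, a)))   [R1 at 1.1]
4. pair(pair(a, a), k(pair(pair(q(e), a), pair(a, a)), pair(e, a)))  →  pair(pair(a, a), q(q(e)))   [R6 at 2]
5. pair(pair(a, a), q(q(e)))  →  pair(pair(a, a), q(e))   [R1 at 2]
6. pair(pair(a, a), q(e))  →  pair(pair(a, a), e)   [R1 at 2]

pair(pair(a, a), e)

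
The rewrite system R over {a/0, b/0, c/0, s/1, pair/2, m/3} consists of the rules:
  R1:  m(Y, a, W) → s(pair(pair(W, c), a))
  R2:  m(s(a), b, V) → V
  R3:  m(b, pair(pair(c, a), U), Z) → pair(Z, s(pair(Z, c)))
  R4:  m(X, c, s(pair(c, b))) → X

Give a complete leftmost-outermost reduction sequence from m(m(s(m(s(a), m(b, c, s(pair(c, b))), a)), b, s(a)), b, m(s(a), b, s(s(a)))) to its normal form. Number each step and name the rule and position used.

1. m(m(s(m(s(a), m(b, c, s(pair(c, b))), a)), b, s(a)), b, m(s(a), b, s(s(a))))  →  m(m(s(m(s(a), b, a)), b, s(a)), b, m(s(a), b, s(s(a))))   [R4 at 1.1.1.2]
2. m(m(s(m(s(a), b, a)), b, s(a)), b, m(s(a), b, s(s(a))))  →  m(m(s(a), b, s(a)), b, m(s(a), b, s(s(a))))   [R2 at 1.1.1]
3. m(m(s(a), b, s(a)), b, m(s(a), b, s(s(a))))  →  m(s(a), b, m(s(a), b, s(s(a))))   [R2 at 1]
4. m(s(a), b, m(s(a), b, s(s(a))))  →  m(s(a), b, s(s(a)))   [R2 at ε]
5. m(s(a), b, s(s(a)))  →  s(s(a))   [R2 at ε]

s(s(a))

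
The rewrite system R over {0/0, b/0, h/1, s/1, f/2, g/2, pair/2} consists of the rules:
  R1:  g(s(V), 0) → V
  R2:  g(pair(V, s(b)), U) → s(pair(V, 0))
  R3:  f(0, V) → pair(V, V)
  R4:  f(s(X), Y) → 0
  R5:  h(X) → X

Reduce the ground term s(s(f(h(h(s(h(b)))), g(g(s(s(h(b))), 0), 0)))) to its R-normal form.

1. s(s(f(h(h(s(h(b)))), g(g(s(s(h(b))), 0), 0))))  →  s(s(f(h(s(h(b))), g(g(s(s(h(b))), 0), 0))))   [R5 at 1.1.1]
2. s(s(f(h(s(h(b))), g(g(s(s(h(b))), 0), 0))))  →  s(s(f(s(h(b)), g(g(s(s(h(b))), 0), 0))))   [R5 at 1.1.1]
3. s(s(f(s(h(b)), g(g(s(s(h(b))), 0), 0))))  →  s(s(0))   [R4 at 1.1]

s(s(0))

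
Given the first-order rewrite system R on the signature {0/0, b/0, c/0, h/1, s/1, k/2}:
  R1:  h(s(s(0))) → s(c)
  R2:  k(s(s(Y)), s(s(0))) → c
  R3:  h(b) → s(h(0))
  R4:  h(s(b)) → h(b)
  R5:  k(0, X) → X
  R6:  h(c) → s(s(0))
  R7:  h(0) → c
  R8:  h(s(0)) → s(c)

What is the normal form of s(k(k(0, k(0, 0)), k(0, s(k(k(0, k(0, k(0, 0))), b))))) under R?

s(s(b))

1. s(k(k(0, k(0, 0)), k(0, s(k(k(0, k(0, k(0, 0))), b)))))  →  s(k(k(0, 0), k(0, s(k(k(0, k(0, k(0, 0))), b)))))   [R5 at 1.1]
2. s(k(k(0, 0), k(0, s(k(k(0, k(0, k(0, 0))), b)))))  →  s(k(0, k(0, s(k(k(0, k(0, k(0, 0))), b)))))   [R5 at 1.1]
3. s(k(0, k(0, s(k(k(0, k(0, k(0, 0))), b)))))  →  s(k(0, s(k(k(0, k(0, k(0, 0))), b))))   [R5 at 1]
4. s(k(0, s(k(k(0, k(0, k(0, 0))), b))))  →  s(s(k(k(0, k(0, k(0, 0))), b)))   [R5 at 1]
5. s(s(k(k(0, k(0, k(0, 0))), b)))  →  s(s(k(k(0, k(0, 0)), b)))   [R5 at 1.1.1]
6. s(s(k(k(0, k(0, 0)), b)))  →  s(s(k(k(0, 0), b)))   [R5 at 1.1.1]
7. s(s(k(k(0, 0), b)))  →  s(s(k(0, b)))   [R5 at 1.1.1]
8. s(s(k(0, b)))  →  s(s(b))   [R5 at 1.1]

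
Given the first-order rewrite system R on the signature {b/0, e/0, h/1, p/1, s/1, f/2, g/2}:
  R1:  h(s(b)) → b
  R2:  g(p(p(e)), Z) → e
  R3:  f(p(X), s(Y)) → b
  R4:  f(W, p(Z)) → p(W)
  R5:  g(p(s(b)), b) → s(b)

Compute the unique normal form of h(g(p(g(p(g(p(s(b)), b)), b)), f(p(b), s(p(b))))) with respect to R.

b

1. h(g(p(g(p(g(p(s(b)), b)), b)), f(p(b), s(p(b)))))  →  h(g(p(g(p(s(b)), b)), f(p(b), s(p(b)))))   [R5 at 1.1.1.1.1]
2. h(g(p(g(p(s(b)), b)), f(p(b), s(p(b)))))  →  h(g(p(s(b)), f(p(b), s(p(b)))))   [R5 at 1.1.1]
3. h(g(p(s(b)), f(p(b), s(p(b)))))  →  h(g(p(s(b)), b))   [R3 at 1.2]
4. h(g(p(s(b)), b))  →  h(s(b))   [R5 at 1]
5. h(s(b))  →  b   [R1 at ε]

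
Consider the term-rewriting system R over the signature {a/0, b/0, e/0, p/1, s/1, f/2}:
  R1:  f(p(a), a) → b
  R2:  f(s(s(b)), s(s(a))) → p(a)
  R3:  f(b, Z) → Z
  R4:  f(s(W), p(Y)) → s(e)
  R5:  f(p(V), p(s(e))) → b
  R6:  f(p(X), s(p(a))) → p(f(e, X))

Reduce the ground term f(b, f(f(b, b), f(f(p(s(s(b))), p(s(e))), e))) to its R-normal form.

e

1. f(b, f(f(b, b), f(f(p(s(s(b))), p(s(e))), e)))  →  f(f(b, b), f(f(p(s(s(b))), p(s(e))), e))   [R3 at ε]
2. f(f(b, b), f(f(p(s(s(b))), p(s(e))), e))  →  f(b, f(f(p(s(s(b))), p(s(e))), e))   [R3 at 1]
3. f(b, f(f(p(s(s(b))), p(s(e))), e))  →  f(f(p(s(s(b))), p(s(e))), e)   [R3 at ε]
4. f(f(p(s(s(b))), p(s(e))), e)  →  f(b, e)   [R5 at 1]
5. f(b, e)  →  e   [R3 at ε]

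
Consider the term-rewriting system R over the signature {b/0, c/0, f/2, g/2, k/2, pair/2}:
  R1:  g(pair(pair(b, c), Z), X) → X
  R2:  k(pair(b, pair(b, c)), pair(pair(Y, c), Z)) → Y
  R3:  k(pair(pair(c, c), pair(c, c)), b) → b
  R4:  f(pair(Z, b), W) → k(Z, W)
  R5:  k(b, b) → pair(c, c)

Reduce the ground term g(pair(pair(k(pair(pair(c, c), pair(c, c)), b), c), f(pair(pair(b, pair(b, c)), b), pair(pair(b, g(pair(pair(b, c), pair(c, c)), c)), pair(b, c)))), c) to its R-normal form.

c

1. g(pair(pair(k(pair(pair(c, c), pair(c, c)), b), c), f(pair(pair(b, pair(b, c)), b), pair(pair(b, g(pair(pair(b, c), pair(c, c)), c)), pair(b, c)))), c)  →  g(pair(pair(b, c), f(pair(pair(b, pair(b, c)), b), pair(pair(b, g(pair(pair(b, c), pair(c, c)), c)), pair(b, c)))), c)   [R3 at 1.1.1]
2. g(pair(pair(b, c), f(pair(pair(b, pair(b, c)), b), pair(pair(b, g(pair(pair(b, c), pair(c, c)), c)), pair(b, c)))), c)  →  c   [R1 at ε]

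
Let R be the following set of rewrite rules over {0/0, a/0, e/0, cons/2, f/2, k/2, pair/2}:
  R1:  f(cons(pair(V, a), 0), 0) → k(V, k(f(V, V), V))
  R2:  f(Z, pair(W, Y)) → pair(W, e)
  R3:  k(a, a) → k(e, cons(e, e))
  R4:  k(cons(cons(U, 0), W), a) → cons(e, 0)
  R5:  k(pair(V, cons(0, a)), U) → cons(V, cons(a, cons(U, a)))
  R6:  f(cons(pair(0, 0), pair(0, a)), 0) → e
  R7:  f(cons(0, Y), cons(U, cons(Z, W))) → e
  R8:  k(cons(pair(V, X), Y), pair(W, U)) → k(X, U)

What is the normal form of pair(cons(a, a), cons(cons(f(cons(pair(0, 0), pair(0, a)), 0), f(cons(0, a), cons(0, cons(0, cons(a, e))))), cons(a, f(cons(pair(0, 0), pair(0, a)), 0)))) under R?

1. pair(cons(a, a), cons(cons(f(cons(pair(0, 0), pair(0, a)), 0), f(cons(0, a), cons(0, cons(0, cons(a, e))))), cons(a, f(cons(pair(0, 0), pair(0, a)), 0))))  →  pair(cons(a, a), cons(cons(e, f(cons(0, a), cons(0, cons(0, cons(a, e))))), cons(a, f(cons(pair(0, 0), pair(0, a)), 0))))   [R6 at 2.1.1]
2. pair(cons(a, a), cons(cons(e, f(cons(0, a), cons(0, cons(0, cons(a, e))))), cons(a, f(cons(pair(0, 0), pair(0, a)), 0))))  →  pair(cons(a, a), cons(cons(e, e), cons(a, f(cons(pair(0, 0), pair(0, a)), 0))))   [R7 at 2.1.2]
3. pair(cons(a, a), cons(cons(e, e), cons(a, f(cons(pair(0, 0), pair(0, a)), 0))))  →  pair(cons(a, a), cons(cons(e, e), cons(a, e)))   [R6 at 2.2.2]

pair(cons(a, a), cons(cons(e, e), cons(a, e)))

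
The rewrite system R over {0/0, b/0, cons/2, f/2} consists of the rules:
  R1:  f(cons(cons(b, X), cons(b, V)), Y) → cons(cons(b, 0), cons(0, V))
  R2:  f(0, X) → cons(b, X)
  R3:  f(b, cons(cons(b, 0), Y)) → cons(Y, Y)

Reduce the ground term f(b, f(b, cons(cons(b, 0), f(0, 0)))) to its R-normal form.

1. f(b, f(b, cons(cons(b, 0), f(0, 0))))  →  f(b, cons(f(0, 0), f(0, 0)))   [R3 at 2]
2. f(b, cons(f(0, 0), f(0, 0)))  →  f(b, cons(cons(b, 0), f(0, 0)))   [R2 at 2.1]
3. f(b, cons(cons(b, 0), f(0, 0)))  →  cons(f(0, 0), f(0, 0))   [R3 at ε]
4. cons(f(0, 0), f(0, 0))  →  cons(cons(b, 0), f(0, 0))   [R2 at 1]
5. cons(cons(b, 0), f(0, 0))  →  cons(cons(b, 0), cons(b, 0))   [R2 at 2]

cons(cons(b, 0), cons(b, 0))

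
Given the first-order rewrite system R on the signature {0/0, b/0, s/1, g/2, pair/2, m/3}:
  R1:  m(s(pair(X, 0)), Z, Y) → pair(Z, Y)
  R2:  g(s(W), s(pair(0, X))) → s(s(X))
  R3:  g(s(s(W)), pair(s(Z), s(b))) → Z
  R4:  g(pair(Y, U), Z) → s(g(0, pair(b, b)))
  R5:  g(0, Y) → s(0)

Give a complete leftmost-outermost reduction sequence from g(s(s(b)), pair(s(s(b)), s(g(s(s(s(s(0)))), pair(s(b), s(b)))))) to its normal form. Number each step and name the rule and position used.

s(b)

1. g(s(s(b)), pair(s(s(b)), s(g(s(s(s(s(0)))), pair(s(b), s(b))))))  →  g(s(s(b)), pair(s(s(b)), s(b)))   [R3 at 2.2.1]
2. g(s(s(b)), pair(s(s(b)), s(b)))  →  s(b)   [R3 at ε]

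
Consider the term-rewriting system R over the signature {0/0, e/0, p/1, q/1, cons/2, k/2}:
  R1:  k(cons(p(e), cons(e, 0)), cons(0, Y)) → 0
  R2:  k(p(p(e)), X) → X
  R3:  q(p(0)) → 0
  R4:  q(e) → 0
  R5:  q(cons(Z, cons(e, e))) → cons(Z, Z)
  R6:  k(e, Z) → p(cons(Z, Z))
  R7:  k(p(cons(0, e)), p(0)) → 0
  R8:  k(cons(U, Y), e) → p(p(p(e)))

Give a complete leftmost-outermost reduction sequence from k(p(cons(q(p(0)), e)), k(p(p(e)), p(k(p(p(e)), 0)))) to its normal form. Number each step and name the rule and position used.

1. k(p(cons(q(p(0)), e)), k(p(p(e)), p(k(p(p(e)), 0))))  →  k(p(cons(0, e)), k(p(p(e)), p(k(p(p(e)), 0))))   [R3 at 1.1.1]
2. k(p(cons(0, e)), k(p(p(e)), p(k(p(p(e)), 0))))  →  k(p(cons(0, e)), p(k(p(p(e)), 0)))   [R2 at 2]
3. k(p(cons(0, e)), p(k(p(p(e)), 0)))  →  k(p(cons(0, e)), p(0))   [R2 at 2.1]
4. k(p(cons(0, e)), p(0))  →  0   [R7 at ε]

0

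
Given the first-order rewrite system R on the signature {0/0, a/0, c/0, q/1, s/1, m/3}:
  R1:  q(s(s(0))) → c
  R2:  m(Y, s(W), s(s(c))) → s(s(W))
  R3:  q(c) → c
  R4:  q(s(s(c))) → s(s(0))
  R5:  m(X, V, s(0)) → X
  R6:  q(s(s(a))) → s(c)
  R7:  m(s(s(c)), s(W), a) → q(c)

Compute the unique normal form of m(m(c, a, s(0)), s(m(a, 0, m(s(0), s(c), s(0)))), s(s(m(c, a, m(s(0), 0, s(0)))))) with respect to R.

s(s(a))

1. m(m(c, a, s(0)), s(m(a, 0, m(s(0), s(c), s(0)))), s(s(m(c, a, m(s(0), 0, s(0))))))  →  m(c, s(m(a, 0, m(s(0), s(c), s(0)))), s(s(m(c, a, m(s(0), 0, s(0))))))   [R5 at 1]
2. m(c, s(m(a, 0, m(s(0), s(c), s(0)))), s(s(m(c, a, m(s(0), 0, s(0))))))  →  m(c, s(m(a, 0, s(0))), s(s(m(c, a, m(s(0), 0, s(0))))))   [R5 at 2.1.3]
3. m(c, s(m(a, 0, s(0))), s(s(m(c, a, m(s(0), 0, s(0))))))  →  m(c, s(a), s(s(m(c, a, m(s(0), 0, s(0))))))   [R5 at 2.1]
4. m(c, s(a), s(s(m(c, a, m(s(0), 0, s(0))))))  →  m(c, s(a), s(s(m(c, a, s(0)))))   [R5 at 3.1.1.3]
5. m(c, s(a), s(s(m(c, a, s(0)))))  →  m(c, s(a), s(s(c)))   [R5 at 3.1.1]
6. m(c, s(a), s(s(c)))  →  s(s(a))   [R2 at ε]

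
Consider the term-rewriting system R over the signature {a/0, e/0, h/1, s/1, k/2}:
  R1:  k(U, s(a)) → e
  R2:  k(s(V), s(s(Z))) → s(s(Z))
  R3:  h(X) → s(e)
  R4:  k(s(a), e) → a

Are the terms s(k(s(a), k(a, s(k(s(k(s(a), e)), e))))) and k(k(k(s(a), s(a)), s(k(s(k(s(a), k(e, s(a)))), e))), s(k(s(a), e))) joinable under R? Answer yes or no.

no — NF(t₁) = s(a), NF(t₂) = e

Reduce t₁ = s(k(s(a), k(a, s(k(s(k(s(a), e)), e))))):
1. s(k(s(a), k(a, s(k(s(k(s(a), e)), e)))))  →  s(k(s(a), k(a, s(k(s(a), e)))))   [R4 at 1.2.2.1.1.1]
2. s(k(s(a), k(a, s(k(s(a), e)))))  →  s(k(s(a), k(a, s(a))))   [R4 at 1.2.2.1]
3. s(k(s(a), k(a, s(a))))  →  s(k(s(a), e))   [R1 at 1.2]
4. s(k(s(a), e))  →  s(a)   [R4 at 1]

Reduce t₂ = k(k(k(s(a), s(a)), s(k(s(k(s(a), k(e, s(a)))), e))), s(k(s(a), e))):
1. k(k(k(s(a), s(a)), s(k(s(k(s(a), k(e, s(a)))), e))), s(k(s(a), e)))  →  k(k(e, s(k(s(k(s(a), k(e, s(a)))), e))), s(k(s(a), e)))   [R1 at 1.1]
2. k(k(e, s(k(s(k(s(a), k(e, s(a)))), e))), s(k(s(a), e)))  →  k(k(e, s(k(s(k(s(a), e)), e))), s(k(s(a), e)))   [R1 at 1.2.1.1.1.2]
3. k(k(e, s(k(s(k(s(a), e)), e))), s(k(s(a), e)))  →  k(k(e, s(k(s(a), e))), s(k(s(a), e)))   [R4 at 1.2.1.1.1]
4. k(k(e, s(k(s(a), e))), s(k(s(a), e)))  →  k(k(e, s(a)), s(k(s(a), e)))   [R4 at 1.2.1]
5. k(k(e, s(a)), s(k(s(a), e)))  →  k(e, s(k(s(a), e)))   [R1 at 1]
6. k(e, s(k(s(a), e)))  →  k(e, s(a))   [R4 at 2.1]
7. k(e, s(a))  →  e   [R1 at ε]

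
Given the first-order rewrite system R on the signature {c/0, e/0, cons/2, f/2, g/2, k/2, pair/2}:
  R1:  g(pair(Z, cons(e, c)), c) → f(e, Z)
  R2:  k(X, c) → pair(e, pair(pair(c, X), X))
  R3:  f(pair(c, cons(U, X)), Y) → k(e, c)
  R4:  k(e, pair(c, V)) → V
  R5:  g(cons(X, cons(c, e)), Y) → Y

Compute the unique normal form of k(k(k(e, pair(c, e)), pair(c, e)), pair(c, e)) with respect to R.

1. k(k(k(e, pair(c, e)), pair(c, e)), pair(c, e))  →  k(k(e, pair(c, e)), pair(c, e))   [R4 at 1.1]
2. k(k(e, pair(c, e)), pair(c, e))  →  k(e, pair(c, e))   [R4 at 1]
3. k(e, pair(c, e))  →  e   [R4 at ε]

e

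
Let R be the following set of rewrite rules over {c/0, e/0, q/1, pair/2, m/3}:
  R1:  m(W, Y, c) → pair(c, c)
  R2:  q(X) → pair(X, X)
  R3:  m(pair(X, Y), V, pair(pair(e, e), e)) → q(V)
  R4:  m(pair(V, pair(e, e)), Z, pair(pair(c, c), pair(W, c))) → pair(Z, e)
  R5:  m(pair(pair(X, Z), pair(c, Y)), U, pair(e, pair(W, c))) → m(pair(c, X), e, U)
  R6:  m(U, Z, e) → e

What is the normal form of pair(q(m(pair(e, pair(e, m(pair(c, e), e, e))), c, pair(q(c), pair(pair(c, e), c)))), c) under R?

1. pair(q(m(pair(e, pair(e, m(pair(c, e), e, e))), c, pair(q(c), pair(pair(c, e), c)))), c)  →  pair(pair(m(pair(e, pair(e, m(pair(c, e), e, e))), c, pair(q(c), pair(pair(c, e), c))), m(pair(e, pair(e, m(pair(c, e), e, e))), c, pair(q(c), pair(pair(c, e), c)))), c)   [R2 at 1]
2. pair(pair(m(pair(e, pair(e, m(pair(c, e), e, e))), c, pair(q(c), pair(pair(c, e), c))), m(pair(e, pair(e, m(pair(c, e), e, e))), c, pair(q(c), pair(pair(c, e), c)))), c)  →  pair(pair(m(pair(e, pair(e, e)), c, pair(q(c), pair(pair(c, e), c))), m(pair(e, pair(e, m(pair(c, e), e, e))), c, pair(q(c), pair(pair(c, e), c)))), c)   [R6 at 1.1.1.2.2]
3. pair(pair(m(pair(e, pair(e, e)), c, pair(q(c), pair(pair(c, e), c))), m(pair(e, pair(e, m(pair(c, e), e, e))), c, pair(q(c), pair(pair(c, e), c)))), c)  →  pair(pair(m(pair(e, pair(e, e)), c, pair(pair(c, c), pair(pair(c, e), c))), m(pair(e, pair(e, m(pair(c, e), e, e))), c, pair(q(c), pair(pair(c, e), c)))), c)   [R2 at 1.1.3.1]
4. pair(pair(m(pair(e, pair(e, e)), c, pair(pair(c, c), pair(pair(c, e), c))), m(pair(e, pair(e, m(pair(c, e), e, e))), c, pair(q(c), pair(pair(c, e), c)))), c)  →  pair(pair(pair(c, e), m(pair(e, pair(e, m(pair(c, e), e, e))), c, pair(q(c), pair(pair(c, e), c)))), c)   [R4 at 1.1]
5. pair(pair(pair(c, e), m(pair(e, pair(e, m(pair(c, e), e, e))), c, pair(q(c), pair(pair(c, e), c)))), c)  →  pair(pair(pair(c, e), m(pair(e, pair(e, e)), c, pair(q(c), pair(pair(c, e), c)))), c)   [R6 at 1.2.1.2.2]
6. pair(pair(pair(c, e), m(pair(e, pair(e, e)), c, pair(q(c), pair(pair(c, e), c)))), c)  →  pair(pair(pair(c, e), m(pair(e, pair(e, e)), c, pair(pair(c, c), pair(pair(c, e), c)))), c)   [R2 at 1.2.3.1]
7. pair(pair(pair(c, e), m(pair(e, pair(e, e)), c, pair(pair(c, c), pair(pair(c, e), c)))), c)  →  pair(pair(pair(c, e), pair(c, e)), c)   [R4 at 1.2]

pair(pair(pair(c, e), pair(c, e)), c)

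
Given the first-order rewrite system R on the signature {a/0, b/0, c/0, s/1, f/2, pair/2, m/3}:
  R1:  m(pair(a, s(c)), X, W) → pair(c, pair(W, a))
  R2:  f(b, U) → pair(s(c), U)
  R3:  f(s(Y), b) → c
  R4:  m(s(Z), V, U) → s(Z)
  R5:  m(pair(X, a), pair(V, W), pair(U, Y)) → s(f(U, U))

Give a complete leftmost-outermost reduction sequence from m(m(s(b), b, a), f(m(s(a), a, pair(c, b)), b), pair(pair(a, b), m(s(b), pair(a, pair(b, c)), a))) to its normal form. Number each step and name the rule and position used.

s(b)

1. m(m(s(b), b, a), f(m(s(a), a, pair(c, b)), b), pair(pair(a, b), m(s(b), pair(a, pair(b, c)), a)))  →  m(s(b), f(m(s(a), a, pair(c, b)), b), pair(pair(a, b), m(s(b), pair(a, pair(b, c)), a)))   [R4 at 1]
2. m(s(b), f(m(s(a), a, pair(c, b)), b), pair(pair(a, b), m(s(b), pair(a, pair(b, c)), a)))  →  s(b)   [R4 at ε]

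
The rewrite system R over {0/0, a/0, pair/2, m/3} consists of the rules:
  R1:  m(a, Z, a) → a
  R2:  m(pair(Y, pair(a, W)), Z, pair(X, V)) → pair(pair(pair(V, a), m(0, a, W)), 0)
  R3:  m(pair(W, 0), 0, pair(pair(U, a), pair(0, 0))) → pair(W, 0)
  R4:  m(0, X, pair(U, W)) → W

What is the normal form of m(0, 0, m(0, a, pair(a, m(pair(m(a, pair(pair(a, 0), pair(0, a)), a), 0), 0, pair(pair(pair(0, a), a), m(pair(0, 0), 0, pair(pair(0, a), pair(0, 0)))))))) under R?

0

1. m(0, 0, m(0, a, pair(a, m(pair(m(a, pair(pair(a, 0), pair(0, a)), a), 0), 0, pair(pair(pair(0, a), a), m(pair(0, 0), 0, pair(pair(0, a), pair(0, 0))))))))  →  m(0, 0, m(pair(m(a, pair(pair(a, 0), pair(0, a)), a), 0), 0, pair(pair(pair(0, a), a), m(pair(0, 0), 0, pair(pair(0, a), pair(0, 0))))))   [R4 at 3]
2. m(0, 0, m(pair(m(a, pair(pair(a, 0), pair(0, a)), a), 0), 0, pair(pair(pair(0, a), a), m(pair(0, 0), 0, pair(pair(0, a), pair(0, 0))))))  →  m(0, 0, m(pair(a, 0), 0, pair(pair(pair(0, a), a), m(pair(0, 0), 0, pair(pair(0, a), pair(0, 0))))))   [R1 at 3.1.1]
3. m(0, 0, m(pair(a, 0), 0, pair(pair(pair(0, a), a), m(pair(0, 0), 0, pair(pair(0, a), pair(0, 0))))))  →  m(0, 0, m(pair(a, 0), 0, pair(pair(pair(0, a), a), pair(0, 0))))   [R3 at 3.3.2]
4. m(0, 0, m(pair(a, 0), 0, pair(pair(pair(0, a), a), pair(0, 0))))  →  m(0, 0, pair(a, 0))   [R3 at 3]
5. m(0, 0, pair(a, 0))  →  0   [R4 at ε]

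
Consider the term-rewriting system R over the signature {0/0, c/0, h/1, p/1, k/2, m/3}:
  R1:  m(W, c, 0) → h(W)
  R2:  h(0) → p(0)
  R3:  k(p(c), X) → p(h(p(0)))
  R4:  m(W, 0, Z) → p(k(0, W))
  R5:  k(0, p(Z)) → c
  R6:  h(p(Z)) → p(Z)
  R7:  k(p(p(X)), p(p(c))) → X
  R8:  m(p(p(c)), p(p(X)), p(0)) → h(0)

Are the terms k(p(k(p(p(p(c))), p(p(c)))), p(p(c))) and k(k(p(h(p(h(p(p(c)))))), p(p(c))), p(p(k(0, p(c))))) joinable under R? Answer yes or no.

yes — NF(t₁) = c, NF(t₂) = c

Reduce t₁ = k(p(k(p(p(p(c))), p(p(c)))), p(p(c))):
1. k(p(k(p(p(p(c))), p(p(c)))), p(p(c)))  →  k(p(p(c)), p(p(c)))   [R7 at 1.1]
2. k(p(p(c)), p(p(c)))  →  c   [R7 at ε]

Reduce t₂ = k(k(p(h(p(h(p(p(c)))))), p(p(c))), p(p(k(0, p(c))))):
1. k(k(p(h(p(h(p(p(c)))))), p(p(c))), p(p(k(0, p(c)))))  →  k(k(p(p(h(p(p(c))))), p(p(c))), p(p(k(0, p(c)))))   [R6 at 1.1.1]
2. k(k(p(p(h(p(p(c))))), p(p(c))), p(p(k(0, p(c)))))  →  k(h(p(p(c))), p(p(k(0, p(c)))))   [R7 at 1]
3. k(h(p(p(c))), p(p(k(0, p(c)))))  →  k(p(p(c)), p(p(k(0, p(c)))))   [R6 at 1]
4. k(p(p(c)), p(p(k(0, p(c)))))  →  k(p(p(c)), p(p(c)))   [R5 at 2.1.1]
5. k(p(p(c)), p(p(c)))  →  c   [R7 at ε]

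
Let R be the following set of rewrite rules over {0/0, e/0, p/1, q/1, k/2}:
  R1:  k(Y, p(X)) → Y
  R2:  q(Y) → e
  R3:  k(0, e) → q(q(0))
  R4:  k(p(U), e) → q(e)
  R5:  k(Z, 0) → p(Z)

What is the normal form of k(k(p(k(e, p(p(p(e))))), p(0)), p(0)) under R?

1. k(k(p(k(e, p(p(p(e))))), p(0)), p(0))  →  k(p(k(e, p(p(p(e))))), p(0))   [R1 at ε]
2. k(p(k(e, p(p(p(e))))), p(0))  →  p(k(e, p(p(p(e)))))   [R1 at ε]
3. p(k(e, p(p(p(e)))))  →  p(e)   [R1 at 1]

p(e)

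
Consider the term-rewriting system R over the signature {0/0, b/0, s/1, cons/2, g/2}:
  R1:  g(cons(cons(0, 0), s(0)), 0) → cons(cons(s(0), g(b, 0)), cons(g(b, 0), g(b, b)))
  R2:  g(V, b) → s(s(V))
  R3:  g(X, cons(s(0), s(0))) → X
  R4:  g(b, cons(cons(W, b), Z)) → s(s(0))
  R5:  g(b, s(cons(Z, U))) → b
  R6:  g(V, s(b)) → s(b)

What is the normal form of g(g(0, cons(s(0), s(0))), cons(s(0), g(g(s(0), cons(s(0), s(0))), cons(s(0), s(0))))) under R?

0

1. g(g(0, cons(s(0), s(0))), cons(s(0), g(g(s(0), cons(s(0), s(0))), cons(s(0), s(0)))))  →  g(0, cons(s(0), g(g(s(0), cons(s(0), s(0))), cons(s(0), s(0)))))   [R3 at 1]
2. g(0, cons(s(0), g(g(s(0), cons(s(0), s(0))), cons(s(0), s(0)))))  →  g(0, cons(s(0), g(s(0), cons(s(0), s(0)))))   [R3 at 2.2]
3. g(0, cons(s(0), g(s(0), cons(s(0), s(0)))))  →  g(0, cons(s(0), s(0)))   [R3 at 2.2]
4. g(0, cons(s(0), s(0)))  →  0   [R3 at ε]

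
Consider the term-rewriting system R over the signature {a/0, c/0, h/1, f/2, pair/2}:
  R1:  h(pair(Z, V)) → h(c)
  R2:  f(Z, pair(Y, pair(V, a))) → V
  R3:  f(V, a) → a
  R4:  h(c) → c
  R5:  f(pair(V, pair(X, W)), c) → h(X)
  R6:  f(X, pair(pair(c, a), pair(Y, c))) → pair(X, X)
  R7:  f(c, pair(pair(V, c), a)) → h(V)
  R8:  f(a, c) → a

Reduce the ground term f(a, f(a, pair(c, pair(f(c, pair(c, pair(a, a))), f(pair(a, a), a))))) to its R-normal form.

1. f(a, f(a, pair(c, pair(f(c, pair(c, pair(a, a))), f(pair(a, a), a)))))  →  f(a, f(a, pair(c, pair(a, f(pair(a, a), a)))))   [R2 at 2.2.2.1]
2. f(a, f(a, pair(c, pair(a, f(pair(a, a), a)))))  →  f(a, f(a, pair(c, pair(a, a))))   [R3 at 2.2.2.2]
3. f(a, f(a, pair(c, pair(a, a))))  →  f(a, a)   [R2 at 2]
4. f(a, a)  →  a   [R3 at ε]

a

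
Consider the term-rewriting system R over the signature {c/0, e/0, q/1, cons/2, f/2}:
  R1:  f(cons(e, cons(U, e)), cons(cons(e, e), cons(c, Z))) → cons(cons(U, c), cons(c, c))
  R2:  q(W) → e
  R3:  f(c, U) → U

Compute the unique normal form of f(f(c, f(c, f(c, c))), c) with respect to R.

c

1. f(f(c, f(c, f(c, c))), c)  →  f(f(c, f(c, c)), c)   [R3 at 1]
2. f(f(c, f(c, c)), c)  →  f(f(c, c), c)   [R3 at 1]
3. f(f(c, c), c)  →  f(c, c)   [R3 at 1]
4. f(c, c)  →  c   [R3 at ε]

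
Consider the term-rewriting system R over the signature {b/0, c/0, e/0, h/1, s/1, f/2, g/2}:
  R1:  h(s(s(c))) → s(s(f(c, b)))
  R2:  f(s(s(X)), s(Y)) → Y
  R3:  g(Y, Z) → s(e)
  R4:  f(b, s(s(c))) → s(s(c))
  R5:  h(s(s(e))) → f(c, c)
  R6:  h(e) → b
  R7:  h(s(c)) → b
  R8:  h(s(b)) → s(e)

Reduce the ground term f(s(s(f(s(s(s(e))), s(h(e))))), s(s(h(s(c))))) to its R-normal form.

s(b)

1. f(s(s(f(s(s(s(e))), s(h(e))))), s(s(h(s(c)))))  →  s(h(s(c)))   [R2 at ε]
2. s(h(s(c)))  →  s(b)   [R7 at 1]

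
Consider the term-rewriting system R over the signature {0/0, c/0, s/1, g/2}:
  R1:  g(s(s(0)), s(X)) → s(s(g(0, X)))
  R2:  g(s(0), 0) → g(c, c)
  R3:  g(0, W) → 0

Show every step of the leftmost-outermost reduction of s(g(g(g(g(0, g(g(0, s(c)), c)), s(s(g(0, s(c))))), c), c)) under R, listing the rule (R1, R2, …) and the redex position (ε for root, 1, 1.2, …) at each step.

s(0)

1. s(g(g(g(g(0, g(g(0, s(c)), c)), s(s(g(0, s(c))))), c), c))  →  s(g(g(g(0, s(s(g(0, s(c))))), c), c))   [R3 at 1.1.1.1]
2. s(g(g(g(0, s(s(g(0, s(c))))), c), c))  →  s(g(g(0, c), c))   [R3 at 1.1.1]
3. s(g(g(0, c), c))  →  s(g(0, c))   [R3 at 1.1]
4. s(g(0, c))  →  s(0)   [R3 at 1]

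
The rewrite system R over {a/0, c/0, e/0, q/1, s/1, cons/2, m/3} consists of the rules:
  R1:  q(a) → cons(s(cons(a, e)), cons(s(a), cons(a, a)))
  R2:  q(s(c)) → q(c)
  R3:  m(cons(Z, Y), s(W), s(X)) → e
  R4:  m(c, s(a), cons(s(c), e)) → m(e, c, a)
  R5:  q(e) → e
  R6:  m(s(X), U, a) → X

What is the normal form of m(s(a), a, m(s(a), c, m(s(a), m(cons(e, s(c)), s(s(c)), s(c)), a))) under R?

1. m(s(a), a, m(s(a), c, m(s(a), m(cons(e, s(c)), s(s(c)), s(c)), a)))  →  m(s(a), a, m(s(a), c, a))   [R6 at 3.3]
2. m(s(a), a, m(s(a), c, a))  →  m(s(a), a, a)   [R6 at 3]
3. m(s(a), a, a)  →  a   [R6 at ε]

a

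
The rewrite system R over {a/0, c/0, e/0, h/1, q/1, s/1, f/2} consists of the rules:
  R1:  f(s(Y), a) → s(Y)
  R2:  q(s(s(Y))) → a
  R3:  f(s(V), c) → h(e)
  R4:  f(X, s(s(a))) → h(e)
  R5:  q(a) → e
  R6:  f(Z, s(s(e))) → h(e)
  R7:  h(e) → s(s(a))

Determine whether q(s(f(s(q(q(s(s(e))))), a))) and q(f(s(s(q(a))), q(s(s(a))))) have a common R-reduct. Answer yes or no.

yes — NF(t₁) = a, NF(t₂) = a

Reduce t₁ = q(s(f(s(q(q(s(s(e))))), a))):
1. q(s(f(s(q(q(s(s(e))))), a)))  →  q(s(s(q(q(s(s(e)))))))   [R1 at 1.1]
2. q(s(s(q(q(s(s(e)))))))  →  a   [R2 at ε]

Reduce t₂ = q(f(s(s(q(a))), q(s(s(a))))):
1. q(f(s(s(q(a))), q(s(s(a)))))  →  q(f(s(s(e)), q(s(s(a)))))   [R5 at 1.1.1.1]
2. q(f(s(s(e)), q(s(s(a)))))  →  q(f(s(s(e)), a))   [R2 at 1.2]
3. q(f(s(s(e)), a))  →  q(s(s(e)))   [R1 at 1]
4. q(s(s(e)))  →  a   [R2 at ε]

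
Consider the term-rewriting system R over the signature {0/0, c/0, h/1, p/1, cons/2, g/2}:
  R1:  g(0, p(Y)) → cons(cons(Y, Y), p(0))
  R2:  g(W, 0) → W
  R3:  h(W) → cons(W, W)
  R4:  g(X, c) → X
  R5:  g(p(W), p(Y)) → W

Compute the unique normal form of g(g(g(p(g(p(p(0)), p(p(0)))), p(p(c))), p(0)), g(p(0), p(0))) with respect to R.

1. g(g(g(p(g(p(p(0)), p(p(0)))), p(p(c))), p(0)), g(p(0), p(0)))  →  g(g(g(p(p(0)), p(p(0))), p(0)), g(p(0), p(0)))   [R5 at 1.1]
2. g(g(g(p(p(0)), p(p(0))), p(0)), g(p(0), p(0)))  →  g(g(p(0), p(0)), g(p(0), p(0)))   [R5 at 1.1]
3. g(g(p(0), p(0)), g(p(0), p(0)))  →  g(0, g(p(0), p(0)))   [R5 at 1]
4. g(0, g(p(0), p(0)))  →  g(0, 0)   [R5 at 2]
5. g(0, 0)  →  0   [R2 at ε]

0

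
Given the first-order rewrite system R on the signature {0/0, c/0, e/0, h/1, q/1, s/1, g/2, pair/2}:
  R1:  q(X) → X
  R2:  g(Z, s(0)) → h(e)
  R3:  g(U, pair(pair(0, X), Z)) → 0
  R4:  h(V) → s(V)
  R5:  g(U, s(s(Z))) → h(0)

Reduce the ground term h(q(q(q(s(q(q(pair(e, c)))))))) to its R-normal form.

s(s(pair(e, c)))

1. h(q(q(q(s(q(q(pair(e, c))))))))  →  s(q(q(q(s(q(q(pair(e, c))))))))   [R4 at ε]
2. s(q(q(q(s(q(q(pair(e, c))))))))  →  s(q(q(s(q(q(pair(e, c)))))))   [R1 at 1]
3. s(q(q(s(q(q(pair(e, c)))))))  →  s(q(s(q(q(pair(e, c))))))   [R1 at 1]
4. s(q(s(q(q(pair(e, c))))))  →  s(s(q(q(pair(e, c)))))   [R1 at 1]
5. s(s(q(q(pair(e, c)))))  →  s(s(q(pair(e, c))))   [R1 at 1.1]
6. s(s(q(pair(e, c))))  →  s(s(pair(e, c)))   [R1 at 1.1]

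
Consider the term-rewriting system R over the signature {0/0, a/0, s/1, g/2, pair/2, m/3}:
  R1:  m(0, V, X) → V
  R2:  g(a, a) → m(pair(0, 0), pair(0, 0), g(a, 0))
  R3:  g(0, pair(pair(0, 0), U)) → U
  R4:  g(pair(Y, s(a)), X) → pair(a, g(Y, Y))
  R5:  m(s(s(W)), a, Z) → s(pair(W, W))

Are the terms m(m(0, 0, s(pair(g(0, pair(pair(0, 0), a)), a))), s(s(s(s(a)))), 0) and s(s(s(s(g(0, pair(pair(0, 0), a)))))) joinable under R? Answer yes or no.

yes — NF(t₁) = s(s(s(s(a)))), NF(t₂) = s(s(s(s(a))))

Reduce t₁ = m(m(0, 0, s(pair(g(0, pair(pair(0, 0), a)), a))), s(s(s(s(a)))), 0):
1. m(m(0, 0, s(pair(g(0, pair(pair(0, 0), a)), a))), s(s(s(s(a)))), 0)  →  m(0, s(s(s(s(a)))), 0)   [R1 at 1]
2. m(0, s(s(s(s(a)))), 0)  →  s(s(s(s(a))))   [R1 at ε]

Reduce t₂ = s(s(s(s(g(0, pair(pair(0, 0), a)))))):
1. s(s(s(s(g(0, pair(pair(0, 0), a))))))  →  s(s(s(s(a))))   [R3 at 1.1.1.1]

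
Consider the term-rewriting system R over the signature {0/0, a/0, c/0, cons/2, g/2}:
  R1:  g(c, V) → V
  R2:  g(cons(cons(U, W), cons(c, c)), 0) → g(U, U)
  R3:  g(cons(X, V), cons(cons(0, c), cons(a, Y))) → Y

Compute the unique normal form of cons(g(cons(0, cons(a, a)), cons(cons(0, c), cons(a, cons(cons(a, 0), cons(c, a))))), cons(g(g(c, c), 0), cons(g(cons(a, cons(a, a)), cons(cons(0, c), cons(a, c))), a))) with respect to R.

1. cons(g(cons(0, cons(a, a)), cons(cons(0, c), cons(a, cons(cons(a, 0), cons(c, a))))), cons(g(g(c, c), 0), cons(g(cons(a, cons(a, a)), cons(cons(0, c), cons(a, c))), a)))  →  cons(cons(cons(a, 0), cons(c, a)), cons(g(g(c, c), 0), cons(g(cons(a, cons(a, a)), cons(cons(0, c), cons(a, c))), a)))   [R3 at 1]
2. cons(cons(cons(a, 0), cons(c, a)), cons(g(g(c, c), 0), cons(g(cons(a, cons(a, a)), cons(cons(0, c), cons(a, c))), a)))  →  cons(cons(cons(a, 0), cons(c, a)), cons(g(c, 0), cons(g(cons(a, cons(a, a)), cons(cons(0, c), cons(a, c))), a)))   [R1 at 2.1.1]
3. cons(cons(cons(a, 0), cons(c, a)), cons(g(c, 0), cons(g(cons(a, cons(a, a)), cons(cons(0, c), cons(a, c))), a)))  →  cons(cons(cons(a, 0), cons(c, a)), cons(0, cons(g(cons(a, cons(a, a)), cons(cons(0, c), cons(a, c))), a)))   [R1 at 2.1]
4. cons(cons(cons(a, 0), cons(c, a)), cons(0, cons(g(cons(a, cons(a, a)), cons(cons(0, c), cons(a, c))), a)))  →  cons(cons(cons(a, 0), cons(c, a)), cons(0, cons(c, a)))   [R3 at 2.2.1]

cons(cons(cons(a, 0), cons(c, a)), cons(0, cons(c, a)))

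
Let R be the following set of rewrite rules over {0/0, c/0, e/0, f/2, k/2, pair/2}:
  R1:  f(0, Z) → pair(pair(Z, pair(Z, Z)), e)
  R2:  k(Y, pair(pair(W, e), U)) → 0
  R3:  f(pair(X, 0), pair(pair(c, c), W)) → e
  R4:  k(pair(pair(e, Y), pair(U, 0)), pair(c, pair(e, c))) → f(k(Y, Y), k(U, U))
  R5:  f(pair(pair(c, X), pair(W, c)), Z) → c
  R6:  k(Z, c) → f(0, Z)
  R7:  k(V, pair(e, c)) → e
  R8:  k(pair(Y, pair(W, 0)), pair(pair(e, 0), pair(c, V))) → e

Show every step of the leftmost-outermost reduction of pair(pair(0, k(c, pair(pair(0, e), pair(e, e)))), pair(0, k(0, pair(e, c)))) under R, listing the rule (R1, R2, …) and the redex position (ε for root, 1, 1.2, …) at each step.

pair(pair(0, 0), pair(0, e))

1. pair(pair(0, k(c, pair(pair(0, e), pair(e, e)))), pair(0, k(0, pair(e, c))))  →  pair(pair(0, 0), pair(0, k(0, pair(e, c))))   [R2 at 1.2]
2. pair(pair(0, 0), pair(0, k(0, pair(e, c))))  →  pair(pair(0, 0), pair(0, e))   [R7 at 2.2]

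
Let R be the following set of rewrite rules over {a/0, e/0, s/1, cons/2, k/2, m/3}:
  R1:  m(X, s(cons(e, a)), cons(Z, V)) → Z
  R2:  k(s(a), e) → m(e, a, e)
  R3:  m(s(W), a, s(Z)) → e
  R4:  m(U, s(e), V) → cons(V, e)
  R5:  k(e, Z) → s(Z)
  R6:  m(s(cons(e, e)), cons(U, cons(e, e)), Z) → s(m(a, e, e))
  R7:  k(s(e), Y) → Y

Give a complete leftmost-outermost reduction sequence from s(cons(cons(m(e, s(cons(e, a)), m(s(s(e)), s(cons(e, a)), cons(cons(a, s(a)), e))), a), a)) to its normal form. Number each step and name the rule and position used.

1. s(cons(cons(m(e, s(cons(e, a)), m(s(s(e)), s(cons(e, a)), cons(cons(a, s(a)), e))), a), a))  →  s(cons(cons(m(e, s(cons(e, a)), cons(a, s(a))), a), a))   [R1 at 1.1.1.3]
2. s(cons(cons(m(e, s(cons(e, a)), cons(a, s(a))), a), a))  →  s(cons(cons(a, a), a))   [R1 at 1.1.1]

s(cons(cons(a, a), a))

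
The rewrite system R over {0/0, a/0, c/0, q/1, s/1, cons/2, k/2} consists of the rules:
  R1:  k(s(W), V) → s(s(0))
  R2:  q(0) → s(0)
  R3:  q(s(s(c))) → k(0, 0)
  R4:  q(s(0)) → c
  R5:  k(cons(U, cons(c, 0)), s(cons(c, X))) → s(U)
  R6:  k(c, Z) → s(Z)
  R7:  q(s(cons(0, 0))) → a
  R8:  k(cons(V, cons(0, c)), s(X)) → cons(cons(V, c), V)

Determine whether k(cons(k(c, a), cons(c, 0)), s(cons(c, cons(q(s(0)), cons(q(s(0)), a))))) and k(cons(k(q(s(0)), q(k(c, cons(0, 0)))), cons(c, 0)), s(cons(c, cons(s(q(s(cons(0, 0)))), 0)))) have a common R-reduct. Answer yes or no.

Reduce t₁ = k(cons(k(c, a), cons(c, 0)), s(cons(c, cons(q(s(0)), cons(q(s(0)), a))))):
1. k(cons(k(c, a), cons(c, 0)), s(cons(c, cons(q(s(0)), cons(q(s(0)), a)))))  →  s(k(c, a))   [R5 at ε]
2. s(k(c, a))  →  s(s(a))   [R6 at 1]

Reduce t₂ = k(cons(k(q(s(0)), q(k(c, cons(0, 0)))), cons(c, 0)), s(cons(c, cons(s(q(s(cons(0, 0)))), 0)))):
1. k(cons(k(q(s(0)), q(k(c, cons(0, 0)))), cons(c, 0)), s(cons(c, cons(s(q(s(cons(0, 0)))), 0))))  →  s(k(q(s(0)), q(k(c, cons(0, 0)))))   [R5 at ε]
2. s(k(q(s(0)), q(k(c, cons(0, 0)))))  →  s(k(c, q(k(c, cons(0, 0)))))   [R4 at 1.1]
3. s(k(c, q(k(c, cons(0, 0)))))  →  s(s(q(k(c, cons(0, 0)))))   [R6 at 1]
4. s(s(q(k(c, cons(0, 0)))))  →  s(s(q(s(cons(0, 0)))))   [R6 at 1.1.1]
5. s(s(q(s(cons(0, 0)))))  →  s(s(a))   [R7 at 1.1]

yes — NF(t₁) = s(s(a)), NF(t₂) = s(s(a))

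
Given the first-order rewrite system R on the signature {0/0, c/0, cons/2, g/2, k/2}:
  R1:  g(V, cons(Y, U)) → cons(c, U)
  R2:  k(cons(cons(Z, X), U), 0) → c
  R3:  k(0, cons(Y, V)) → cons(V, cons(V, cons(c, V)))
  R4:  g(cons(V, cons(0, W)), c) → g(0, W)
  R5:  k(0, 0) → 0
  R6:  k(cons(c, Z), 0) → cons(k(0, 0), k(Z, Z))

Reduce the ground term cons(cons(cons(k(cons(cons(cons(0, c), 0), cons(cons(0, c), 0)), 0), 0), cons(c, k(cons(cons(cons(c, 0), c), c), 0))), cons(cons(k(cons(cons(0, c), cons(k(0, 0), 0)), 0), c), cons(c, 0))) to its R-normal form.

cons(cons(cons(c, 0), cons(c, c)), cons(cons(c, c), cons(c, 0)))

1. cons(cons(cons(k(cons(cons(cons(0, c), 0), cons(cons(0, c), 0)), 0), 0), cons(c, k(cons(cons(cons(c, 0), c), c), 0))), cons(cons(k(cons(cons(0, c), cons(k(0, 0), 0)), 0), c), cons(c, 0)))  →  cons(cons(cons(c, 0), cons(c, k(cons(cons(cons(c, 0), c), c), 0))), cons(cons(k(cons(cons(0, c), cons(k(0, 0), 0)), 0), c), cons(c, 0)))   [R2 at 1.1.1]
2. cons(cons(cons(c, 0), cons(c, k(cons(cons(cons(c, 0), c), c), 0))), cons(cons(k(cons(cons(0, c), cons(k(0, 0), 0)), 0), c), cons(c, 0)))  →  cons(cons(cons(c, 0), cons(c, c)), cons(cons(k(cons(cons(0, c), cons(k(0, 0), 0)), 0), c), cons(c, 0)))   [R2 at 1.2.2]
3. cons(cons(cons(c, 0), cons(c, c)), cons(cons(k(cons(cons(0, c), cons(k(0, 0), 0)), 0), c), cons(c, 0)))  →  cons(cons(cons(c, 0), cons(c, c)), cons(cons(c, c), cons(c, 0)))   [R2 at 2.1.1]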